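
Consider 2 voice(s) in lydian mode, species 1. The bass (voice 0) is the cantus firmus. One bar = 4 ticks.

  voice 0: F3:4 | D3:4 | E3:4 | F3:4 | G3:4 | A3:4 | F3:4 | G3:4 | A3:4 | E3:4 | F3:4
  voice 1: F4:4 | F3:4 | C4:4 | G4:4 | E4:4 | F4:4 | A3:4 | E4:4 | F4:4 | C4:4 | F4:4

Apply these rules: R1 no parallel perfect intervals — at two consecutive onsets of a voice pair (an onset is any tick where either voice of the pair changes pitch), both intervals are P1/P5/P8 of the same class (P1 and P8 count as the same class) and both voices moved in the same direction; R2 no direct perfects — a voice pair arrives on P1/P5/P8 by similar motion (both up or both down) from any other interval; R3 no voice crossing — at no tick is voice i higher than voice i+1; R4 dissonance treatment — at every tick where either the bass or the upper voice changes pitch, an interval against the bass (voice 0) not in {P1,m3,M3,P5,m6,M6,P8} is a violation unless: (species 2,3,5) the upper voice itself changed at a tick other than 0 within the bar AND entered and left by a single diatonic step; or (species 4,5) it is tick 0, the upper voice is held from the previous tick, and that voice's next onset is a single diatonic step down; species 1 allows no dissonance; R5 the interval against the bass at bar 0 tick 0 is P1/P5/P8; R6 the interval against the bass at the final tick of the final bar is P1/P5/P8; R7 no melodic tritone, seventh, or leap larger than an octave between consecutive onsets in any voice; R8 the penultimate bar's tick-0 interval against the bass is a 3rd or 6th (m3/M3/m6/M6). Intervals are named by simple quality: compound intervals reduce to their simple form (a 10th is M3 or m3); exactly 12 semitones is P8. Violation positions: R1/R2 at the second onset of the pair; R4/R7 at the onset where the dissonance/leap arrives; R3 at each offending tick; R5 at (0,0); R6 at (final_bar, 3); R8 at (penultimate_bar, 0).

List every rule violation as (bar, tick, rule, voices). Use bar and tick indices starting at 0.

(3, 0, R4, (0, 1))
(10, 0, R2, (0, 1))

bar 0: v0=F3 v1=F4 downbeat P8
bar 1: v0=D3 v1=F3 downbeat m3
bar 2: v0=E3 v1=C4 downbeat m6
bar 3: v0=F3 v1=G4 downbeat M2
bar 4: v0=G3 v1=E4 downbeat M6
bar 5: v0=A3 v1=F4 downbeat m6
bar 6: v0=F3 v1=A3 downbeat M3
bar 7: v0=G3 v1=E4 downbeat M6
bar 8: v0=A3 v1=F4 downbeat m6
bar 9: v0=E3 v1=C4 downbeat m6
bar 10: v0=F3 v1=F4 downbeat P8
  -> R4 @ bar 3 tick 0 v(0, 1): F3/G4 M2 untreated
  -> R2 @ bar 10 tick 0 v(0, 1): E3/C4 m6 -> F3/F4 P8 similar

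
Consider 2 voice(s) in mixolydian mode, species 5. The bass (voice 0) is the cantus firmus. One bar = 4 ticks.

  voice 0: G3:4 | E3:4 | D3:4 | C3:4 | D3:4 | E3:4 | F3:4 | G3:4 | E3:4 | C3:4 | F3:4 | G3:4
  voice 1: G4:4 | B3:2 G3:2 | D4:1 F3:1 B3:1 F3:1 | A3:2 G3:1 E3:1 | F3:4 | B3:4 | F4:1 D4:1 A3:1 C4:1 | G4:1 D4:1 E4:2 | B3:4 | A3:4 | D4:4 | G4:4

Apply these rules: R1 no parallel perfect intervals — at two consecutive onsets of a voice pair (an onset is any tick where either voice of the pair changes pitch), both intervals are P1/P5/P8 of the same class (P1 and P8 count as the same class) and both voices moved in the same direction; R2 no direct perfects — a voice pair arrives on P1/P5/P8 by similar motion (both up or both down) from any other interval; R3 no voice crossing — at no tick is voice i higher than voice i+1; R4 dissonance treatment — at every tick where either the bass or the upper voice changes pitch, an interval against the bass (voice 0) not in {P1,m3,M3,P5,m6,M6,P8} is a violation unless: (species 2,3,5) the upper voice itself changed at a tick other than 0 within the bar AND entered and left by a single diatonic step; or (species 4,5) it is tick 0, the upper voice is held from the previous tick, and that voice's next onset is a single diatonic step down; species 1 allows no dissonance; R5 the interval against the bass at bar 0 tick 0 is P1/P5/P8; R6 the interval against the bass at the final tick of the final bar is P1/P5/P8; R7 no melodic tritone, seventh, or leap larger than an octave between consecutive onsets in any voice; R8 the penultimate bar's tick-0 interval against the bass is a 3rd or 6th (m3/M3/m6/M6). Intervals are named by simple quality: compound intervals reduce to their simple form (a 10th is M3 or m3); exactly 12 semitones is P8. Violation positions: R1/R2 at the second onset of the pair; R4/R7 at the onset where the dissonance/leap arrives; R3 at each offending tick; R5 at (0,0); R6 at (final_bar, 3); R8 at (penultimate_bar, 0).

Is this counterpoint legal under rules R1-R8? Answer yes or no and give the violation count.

No (10 violations)

bar 0: v0=G3 v1=G4 (P8)
bar 1: v0=E3 v1=B3 (P5)
bar 2: v0=D3 v1=D4 (P8)
bar 3: v0=C3 v1=A3 (M6)
bar 4: v0=D3 v1=F3 (m3)
bar 5: v0=E3 v1=B3 (P5)
bar 6: v0=F3 v1=F4 (P8)
bar 7: v0=G3 v1=G4 (P8)
bar 8: v0=E3 v1=B3 (P5)
bar 9: v0=C3 v1=A3 (M6)
bar 10: v0=F3 v1=D4 (M6)
bar 11: v0=G3 v1=G4 (P8)
  R2 @ bar1.0: G3/G4 P8 -> E3/B3 P5 similar
  R7 @ bar2.2: F3->B3 leap 6st
  R7 @ bar2.3: B3->F3 leap 6st
  R2 @ bar5.0: D3/F3 m3 -> E3/B3 P5 similar
  R7 @ bar5.0: F3->B3 leap 6st
  R2 @ bar6.0: E3/B3 P5 -> F3/F4 P8 similar
  R7 @ bar6.0: B3->F4 leap 6st
  R2 @ bar7.0: F3/C4 P5 -> G3/G4 P8 similar
  R2 @ bar8.0: G3/E4 M6 -> E3/B3 P5 similar
  R2 @ bar11.0: F3/D4 M6 -> G3/G4 P8 similar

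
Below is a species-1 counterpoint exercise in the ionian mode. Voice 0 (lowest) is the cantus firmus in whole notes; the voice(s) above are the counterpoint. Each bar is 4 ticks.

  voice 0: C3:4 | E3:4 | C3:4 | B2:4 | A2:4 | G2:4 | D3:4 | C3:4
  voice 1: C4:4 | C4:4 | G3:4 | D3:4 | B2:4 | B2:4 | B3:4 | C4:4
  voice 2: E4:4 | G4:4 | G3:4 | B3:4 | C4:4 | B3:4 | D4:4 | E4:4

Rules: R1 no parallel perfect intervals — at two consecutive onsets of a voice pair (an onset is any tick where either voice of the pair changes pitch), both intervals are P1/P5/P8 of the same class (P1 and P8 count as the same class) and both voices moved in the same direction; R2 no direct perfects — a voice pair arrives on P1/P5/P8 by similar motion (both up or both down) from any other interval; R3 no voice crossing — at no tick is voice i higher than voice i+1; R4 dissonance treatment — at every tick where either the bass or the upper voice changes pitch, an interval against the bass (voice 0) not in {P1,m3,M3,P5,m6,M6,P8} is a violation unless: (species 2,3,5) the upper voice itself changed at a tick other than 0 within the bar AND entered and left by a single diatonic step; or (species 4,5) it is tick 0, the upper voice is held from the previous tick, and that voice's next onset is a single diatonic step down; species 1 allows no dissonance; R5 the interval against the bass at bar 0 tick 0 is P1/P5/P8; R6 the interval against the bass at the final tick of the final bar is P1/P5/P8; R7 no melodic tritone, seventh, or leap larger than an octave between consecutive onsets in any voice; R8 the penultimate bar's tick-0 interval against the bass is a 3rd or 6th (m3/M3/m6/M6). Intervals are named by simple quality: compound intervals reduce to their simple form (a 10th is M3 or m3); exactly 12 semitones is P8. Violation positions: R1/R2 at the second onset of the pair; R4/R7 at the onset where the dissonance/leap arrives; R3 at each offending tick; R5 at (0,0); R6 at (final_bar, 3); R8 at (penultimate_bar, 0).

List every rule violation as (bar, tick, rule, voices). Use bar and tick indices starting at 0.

(0, 0, R5, (0, 2))
(2, 0, R2, (0, 1))
(2, 0, R2, (0, 2))
(2, 0, R2, (1, 2))
(4, 0, R4, (0, 1))
(6, 0, R2, (0, 2))
(6, 0, R8, (0, 2))
(7, 3, R6, (0, 2))

bar 0: v0=C3 v1=C4 v2=E4 downbeat M3
bar 1: v0=E3 v1=C4 v2=G4 downbeat m3
bar 2: v0=C3 v1=G3 v2=G3 downbeat P5
bar 3: v0=B2 v1=D3 v2=B3 downbeat P8
bar 4: v0=A2 v1=B2 v2=C4 downbeat m3
bar 5: v0=G2 v1=B2 v2=B3 downbeat M3
bar 6: v0=D3 v1=B3 v2=D4 downbeat P8
bar 7: v0=C3 v1=C4 v2=E4 downbeat M3
  -> R5 @ bar 0 tick 0 v(0, 2): opens on M3
  -> R2 @ bar 2 tick 0 v(0, 1): E3/C4 m6 -> C3/G3 P5 similar
  -> R2 @ bar 2 tick 0 v(0, 2): E3/G4 m3 -> C3/G3 P5 similar
  -> R2 @ bar 2 tick 0 v(1, 2): C4/G4 P5 -> G3/G3 P1 similar
  -> R4 @ bar 4 tick 0 v(0, 1): A2/B2 M2 untreated
  -> R2 @ bar 6 tick 0 v(0, 2): G2/B3 M3 -> D3/D4 P8 similar
  -> R8 @ bar 6 tick 0 v(0, 2): penult P8 not 3rd/6th
  -> R6 @ bar 7 tick 3 v(0, 2): closes on M3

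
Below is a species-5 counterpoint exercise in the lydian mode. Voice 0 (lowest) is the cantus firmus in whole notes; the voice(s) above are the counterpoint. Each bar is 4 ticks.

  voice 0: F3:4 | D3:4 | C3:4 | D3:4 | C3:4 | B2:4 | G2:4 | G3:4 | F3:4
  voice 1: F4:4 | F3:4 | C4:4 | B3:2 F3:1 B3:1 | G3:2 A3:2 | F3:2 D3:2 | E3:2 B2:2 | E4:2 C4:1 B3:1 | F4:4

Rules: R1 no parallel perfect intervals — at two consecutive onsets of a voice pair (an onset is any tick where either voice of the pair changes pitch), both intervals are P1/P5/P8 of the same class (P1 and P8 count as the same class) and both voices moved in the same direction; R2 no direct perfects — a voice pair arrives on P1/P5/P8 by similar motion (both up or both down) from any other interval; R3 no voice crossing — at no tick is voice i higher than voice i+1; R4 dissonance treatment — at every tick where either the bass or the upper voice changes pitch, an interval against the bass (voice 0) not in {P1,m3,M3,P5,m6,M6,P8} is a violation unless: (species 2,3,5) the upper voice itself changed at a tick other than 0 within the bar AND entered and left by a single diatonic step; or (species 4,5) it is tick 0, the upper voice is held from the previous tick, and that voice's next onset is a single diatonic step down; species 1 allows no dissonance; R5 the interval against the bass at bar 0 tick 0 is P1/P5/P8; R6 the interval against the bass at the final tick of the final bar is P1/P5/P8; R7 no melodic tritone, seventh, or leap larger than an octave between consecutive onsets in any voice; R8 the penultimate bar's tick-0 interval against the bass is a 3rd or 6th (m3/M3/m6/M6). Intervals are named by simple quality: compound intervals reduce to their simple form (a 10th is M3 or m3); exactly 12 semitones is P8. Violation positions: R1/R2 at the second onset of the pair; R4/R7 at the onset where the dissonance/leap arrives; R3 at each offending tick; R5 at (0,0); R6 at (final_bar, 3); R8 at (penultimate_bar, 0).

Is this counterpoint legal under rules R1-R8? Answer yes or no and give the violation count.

bar 0: v0=F3 v1=F4 (P8)
bar 1: v0=D3 v1=F3 (m3)
bar 2: v0=C3 v1=C4 (P8)
bar 3: v0=D3 v1=B3 (M6)
bar 4: v0=C3 v1=G3 (P5)
bar 5: v0=B2 v1=F3 (TT)
bar 6: v0=G2 v1=E3 (M6)
bar 7: v0=G3 v1=E4 (M6)
bar 8: v0=F3 v1=F4 (P8)
  R7 @ bar3.2: B3->F3 leap 6st
  R7 @ bar3.3: F3->B3 leap 6st
  R2 @ bar4.0: D3/B3 M6 -> C3/G3 P5 similar
  R4 @ bar5.0: B2/F3 TT untreated
  R7 @ bar7.0: B2->E4 leap 17st
  R4 @ bar7.2: G3/C4 P4 untreated
  R7 @ bar8.0: B3->F4 leap 6st

No (7 violations)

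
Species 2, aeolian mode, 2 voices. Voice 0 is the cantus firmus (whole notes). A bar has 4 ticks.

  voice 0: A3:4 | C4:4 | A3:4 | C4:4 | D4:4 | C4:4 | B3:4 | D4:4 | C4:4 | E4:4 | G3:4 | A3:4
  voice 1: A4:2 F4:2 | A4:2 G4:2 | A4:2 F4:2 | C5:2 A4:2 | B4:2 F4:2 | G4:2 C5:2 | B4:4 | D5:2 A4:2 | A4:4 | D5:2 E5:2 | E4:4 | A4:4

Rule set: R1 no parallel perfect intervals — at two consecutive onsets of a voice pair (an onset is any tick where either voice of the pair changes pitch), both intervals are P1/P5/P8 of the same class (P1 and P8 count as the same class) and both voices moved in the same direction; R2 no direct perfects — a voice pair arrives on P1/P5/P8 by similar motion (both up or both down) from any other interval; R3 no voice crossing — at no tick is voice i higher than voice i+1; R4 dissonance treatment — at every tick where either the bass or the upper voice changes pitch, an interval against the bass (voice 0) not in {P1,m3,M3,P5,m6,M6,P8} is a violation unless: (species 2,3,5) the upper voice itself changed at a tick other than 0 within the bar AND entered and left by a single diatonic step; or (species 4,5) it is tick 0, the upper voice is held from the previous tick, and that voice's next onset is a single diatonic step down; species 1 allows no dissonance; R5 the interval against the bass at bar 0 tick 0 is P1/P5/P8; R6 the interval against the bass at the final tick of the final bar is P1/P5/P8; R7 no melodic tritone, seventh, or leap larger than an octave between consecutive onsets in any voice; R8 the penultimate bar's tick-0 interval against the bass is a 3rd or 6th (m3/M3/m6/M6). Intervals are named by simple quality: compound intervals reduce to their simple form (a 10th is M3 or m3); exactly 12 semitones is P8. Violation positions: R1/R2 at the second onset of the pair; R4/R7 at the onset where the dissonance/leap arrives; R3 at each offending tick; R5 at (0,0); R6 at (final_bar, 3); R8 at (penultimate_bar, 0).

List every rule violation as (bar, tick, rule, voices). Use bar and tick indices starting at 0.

(3, 0, R2, (0, 1))
(4, 2, R7, (1,))
(6, 0, R1, (0, 1))
(7, 0, R1, (0, 1))
(9, 0, R4, (0, 1))
(11, 0, R2, (0, 1))

bar 0: v0=A3 v1=A4 downbeat P8
bar 1: v0=C4 v1=A4 downbeat M6
bar 2: v0=A3 v1=A4 downbeat P8
bar 3: v0=C4 v1=C5 downbeat P8
bar 4: v0=D4 v1=B4 downbeat M6
bar 5: v0=C4 v1=G4 downbeat P5
bar 6: v0=B3 v1=B4 downbeat P8
bar 7: v0=D4 v1=D5 downbeat P8
bar 8: v0=C4 v1=A4 downbeat M6
bar 9: v0=E4 v1=D5 downbeat m7
bar 10: v0=G3 v1=E4 downbeat M6
bar 11: v0=A3 v1=A4 downbeat P8
  -> R2 @ bar 3 tick 0 v(0, 1): A3/F4 m6 -> C4/C5 P8 similar
  -> R7 @ bar 4 tick 2 v(1,): B4->F4 leap 6st
  -> R1 @ bar 6 tick 0 v(0, 1): C4/C5 P8 -> B3/B4 P8 similar
  -> R1 @ bar 7 tick 0 v(0, 1): B3/B4 P8 -> D4/D5 P8 similar
  -> R4 @ bar 9 tick 0 v(0, 1): E4/D5 m7 untreated
  -> R2 @ bar 11 tick 0 v(0, 1): G3/E4 M6 -> A3/A4 P8 similar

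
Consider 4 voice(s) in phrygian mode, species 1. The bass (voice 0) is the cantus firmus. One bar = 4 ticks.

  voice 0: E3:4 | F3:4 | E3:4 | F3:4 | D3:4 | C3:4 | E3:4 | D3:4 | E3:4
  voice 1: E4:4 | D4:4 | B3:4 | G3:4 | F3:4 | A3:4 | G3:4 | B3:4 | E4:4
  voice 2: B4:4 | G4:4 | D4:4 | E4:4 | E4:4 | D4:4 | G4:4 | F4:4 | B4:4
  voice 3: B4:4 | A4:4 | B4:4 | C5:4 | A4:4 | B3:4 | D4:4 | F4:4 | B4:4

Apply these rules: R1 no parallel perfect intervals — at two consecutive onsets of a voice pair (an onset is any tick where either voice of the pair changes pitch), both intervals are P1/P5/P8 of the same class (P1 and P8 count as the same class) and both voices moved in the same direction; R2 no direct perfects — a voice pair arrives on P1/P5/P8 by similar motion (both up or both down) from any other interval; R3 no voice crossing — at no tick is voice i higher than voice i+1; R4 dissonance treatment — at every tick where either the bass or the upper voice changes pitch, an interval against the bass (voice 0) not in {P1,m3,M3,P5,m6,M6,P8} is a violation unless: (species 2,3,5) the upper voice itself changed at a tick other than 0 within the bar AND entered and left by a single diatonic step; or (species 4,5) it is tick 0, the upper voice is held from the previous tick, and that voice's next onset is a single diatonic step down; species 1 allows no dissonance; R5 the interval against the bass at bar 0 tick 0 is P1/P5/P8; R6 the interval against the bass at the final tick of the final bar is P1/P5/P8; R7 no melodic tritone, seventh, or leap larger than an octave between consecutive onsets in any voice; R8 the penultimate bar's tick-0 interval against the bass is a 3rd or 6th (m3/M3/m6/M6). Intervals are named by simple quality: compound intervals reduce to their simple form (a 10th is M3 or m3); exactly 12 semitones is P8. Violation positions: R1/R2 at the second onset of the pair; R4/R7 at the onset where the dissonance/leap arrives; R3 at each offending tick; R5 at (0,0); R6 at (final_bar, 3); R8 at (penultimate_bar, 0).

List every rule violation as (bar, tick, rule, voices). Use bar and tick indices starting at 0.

bar 0: v0=E3 v1=E4 v2=B4 v3=B4 downbeat P5
bar 1: v0=F3 v1=D4 v2=G4 v3=A4 downbeat M3
bar 2: v0=E3 v1=B3 v2=D4 v3=B4 downbeat P5
bar 3: v0=F3 v1=G3 v2=E4 v3=C5 downbeat P5
bar 4: v0=D3 v1=F3 v2=E4 v3=A4 downbeat P5
bar 5: v0=C3 v1=A3 v2=D4 v3=B3 downbeat M7
bar 6: v0=E3 v1=G3 v2=G4 v3=D4 downbeat m7
bar 7: v0=D3 v1=B3 v2=F4 v3=F4 downbeat m3
bar 8: v0=E3 v1=E4 v2=B4 v3=B4 downbeat P5
  -> R1 @ bar 1 tick 0 v(1, 3): E4/B4 P5 -> D4/A4 P5 similar
  -> R4 @ bar 1 tick 0 v(0, 2): F3/G4 M2 untreated
  -> R2 @ bar 2 tick 0 v(0, 1): F3/D4 M6 -> E3/B3 P5 similar
  -> R4 @ bar 2 tick 0 v(0, 2): E3/D4 m7 untreated
  -> R1 @ bar 3 tick 0 v(0, 3): E3/B4 P5 -> F3/C5 P5 similar
  -> R4 @ bar 3 tick 0 v(0, 1): F3/G3 M2 untreated
  -> R4 @ bar 3 tick 0 v(0, 2): F3/E4 M7 untreated
  -> R1 @ bar 4 tick 0 v(0, 3): F3/C5 P5 -> D3/A4 P5 similar
  -> R4 @ bar 4 tick 0 v(0, 2): D3/E4 M2 untreated
  -> R3 @ bar 5 tick 0 v(2, 3): D4 above B3
  -> R4 @ bar 5 tick 0 v(0, 2): C3/D4 M2 untreated
  -> R4 @ bar 5 tick 0 v(0, 3): C3/B3 M7 untreated
  -> R7 @ bar 5 tick 0 v(3,): A4->B3 leap 10st
  -> R3 @ bar 5 tick 1 v(2, 3): D4 above B3
  -> R3 @ bar 5 tick 2 v(2, 3): D4 above B3
  -> R3 @ bar 5 tick 3 v(2, 3): D4 above B3
  -> R3 @ bar 6 tick 0 v(2, 3): G4 above D4
  -> R4 @ bar 6 tick 0 v(0, 3): E3/D4 m7 untreated
  -> R3 @ bar 6 tick 1 v(2, 3): G4 above D4
  -> R3 @ bar 6 tick 2 v(2, 3): G4 above D4
  -> R3 @ bar 6 tick 3 v(2, 3): G4 above D4
  -> R1 @ bar 8 tick 0 v(2, 3): F4/F4 P1 -> B4/B4 P1 similar
  -> R2 @ bar 8 tick 0 v(0, 1): D3/B3 M6 -> E3/E4 P8 similar
  -> R2 @ bar 8 tick 0 v(0, 2): D3/F4 m3 -> E3/B4 P5 similar
  -> R2 @ bar 8 tick 0 v(0, 3): D3/F4 m3 -> E3/B4 P5 similar
  -> R2 @ bar 8 tick 0 v(1, 2): B3/F4 TT -> E4/B4 P5 similar
  -> R2 @ bar 8 tick 0 v(1, 3): B3/F4 TT -> E4/B4 P5 similar
  -> R7 @ bar 8 tick 0 v(2,): F4->B4 leap 6st
  -> R7 @ bar 8 tick 0 v(3,): F4->B4 leap 6st

(1, 0, R1, (1, 3))
(1, 0, R4, (0, 2))
(2, 0, R2, (0, 1))
(2, 0, R4, (0, 2))
(3, 0, R1, (0, 3))
(3, 0, R4, (0, 1))
(3, 0, R4, (0, 2))
(4, 0, R1, (0, 3))
(4, 0, R4, (0, 2))
(5, 0, R3, (2, 3))
(5, 0, R4, (0, 2))
(5, 0, R4, (0, 3))
(5, 0, R7, (3,))
(5, 1, R3, (2, 3))
(5, 2, R3, (2, 3))
(5, 3, R3, (2, 3))
(6, 0, R3, (2, 3))
(6, 0, R4, (0, 3))
(6, 1, R3, (2, 3))
(6, 2, R3, (2, 3))
(6, 3, R3, (2, 3))
(8, 0, R1, (2, 3))
(8, 0, R2, (0, 1))
(8, 0, R2, (0, 2))
(8, 0, R2, (0, 3))
(8, 0, R2, (1, 2))
(8, 0, R2, (1, 3))
(8, 0, R7, (2,))
(8, 0, R7, (3,))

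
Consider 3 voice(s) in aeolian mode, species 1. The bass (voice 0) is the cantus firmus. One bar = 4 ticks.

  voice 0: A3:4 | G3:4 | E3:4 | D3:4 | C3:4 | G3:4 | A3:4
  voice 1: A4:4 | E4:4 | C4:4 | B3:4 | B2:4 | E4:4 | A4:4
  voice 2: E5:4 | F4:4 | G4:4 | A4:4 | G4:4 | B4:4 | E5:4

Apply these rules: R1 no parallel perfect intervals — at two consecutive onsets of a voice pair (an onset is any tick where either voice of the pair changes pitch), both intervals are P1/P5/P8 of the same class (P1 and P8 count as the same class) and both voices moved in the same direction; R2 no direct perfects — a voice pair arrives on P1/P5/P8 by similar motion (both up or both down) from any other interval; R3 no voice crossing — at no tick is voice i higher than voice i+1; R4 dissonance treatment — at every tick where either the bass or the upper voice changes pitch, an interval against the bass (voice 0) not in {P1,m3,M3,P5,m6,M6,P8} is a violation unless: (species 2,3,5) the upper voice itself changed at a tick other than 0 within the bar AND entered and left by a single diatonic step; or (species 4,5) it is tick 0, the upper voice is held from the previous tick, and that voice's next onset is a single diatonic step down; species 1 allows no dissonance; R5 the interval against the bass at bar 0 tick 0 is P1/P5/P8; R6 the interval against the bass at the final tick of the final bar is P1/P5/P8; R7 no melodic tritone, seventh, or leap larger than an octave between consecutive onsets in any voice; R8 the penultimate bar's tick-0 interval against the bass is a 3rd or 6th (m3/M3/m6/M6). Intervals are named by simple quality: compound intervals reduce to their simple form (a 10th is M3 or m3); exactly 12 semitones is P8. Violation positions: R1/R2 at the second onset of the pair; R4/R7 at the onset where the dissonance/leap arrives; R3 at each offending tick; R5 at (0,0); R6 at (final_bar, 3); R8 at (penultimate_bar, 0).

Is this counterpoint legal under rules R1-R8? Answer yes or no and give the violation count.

No (13 violations)

bar 0: v0=A3 v1=A4 v2=E5 (P5)
bar 1: v0=G3 v1=E4 v2=F4 (m7)
bar 2: v0=E3 v1=C4 v2=G4 (m3)
bar 3: v0=D3 v1=B3 v2=A4 (P5)
bar 4: v0=C3 v1=B2 v2=G4 (P5)
bar 5: v0=G3 v1=E4 v2=B4 (M3)
bar 6: v0=A3 v1=A4 v2=E5 (P5)
  R4 @ bar1.0: G3/F4 m7 untreated
  R7 @ bar1.0: E5->F4 leap 11st
  R1 @ bar4.0: D3/A4 P5 -> C3/G4 P5 similar
  R3 @ bar4.0: C3 above B2
  R4 @ bar4.0: C3/B2 m2 untreated
  R3 @ bar4.1: C3 above B2
  R3 @ bar4.2: C3 above B2
  R3 @ bar4.3: C3 above B2
  R2 @ bar5.0: B2/G4 m6 -> E4/B4 P5 similar
  R7 @ bar5.0: B2->E4 leap 17st
  R1 @ bar6.0: E4/B4 P5 -> A4/E5 P5 similar
  R2 @ bar6.0: G3/E4 M6 -> A3/A4 P8 similar
  R2 @ bar6.0: G3/B4 M3 -> A3/E5 P5 similar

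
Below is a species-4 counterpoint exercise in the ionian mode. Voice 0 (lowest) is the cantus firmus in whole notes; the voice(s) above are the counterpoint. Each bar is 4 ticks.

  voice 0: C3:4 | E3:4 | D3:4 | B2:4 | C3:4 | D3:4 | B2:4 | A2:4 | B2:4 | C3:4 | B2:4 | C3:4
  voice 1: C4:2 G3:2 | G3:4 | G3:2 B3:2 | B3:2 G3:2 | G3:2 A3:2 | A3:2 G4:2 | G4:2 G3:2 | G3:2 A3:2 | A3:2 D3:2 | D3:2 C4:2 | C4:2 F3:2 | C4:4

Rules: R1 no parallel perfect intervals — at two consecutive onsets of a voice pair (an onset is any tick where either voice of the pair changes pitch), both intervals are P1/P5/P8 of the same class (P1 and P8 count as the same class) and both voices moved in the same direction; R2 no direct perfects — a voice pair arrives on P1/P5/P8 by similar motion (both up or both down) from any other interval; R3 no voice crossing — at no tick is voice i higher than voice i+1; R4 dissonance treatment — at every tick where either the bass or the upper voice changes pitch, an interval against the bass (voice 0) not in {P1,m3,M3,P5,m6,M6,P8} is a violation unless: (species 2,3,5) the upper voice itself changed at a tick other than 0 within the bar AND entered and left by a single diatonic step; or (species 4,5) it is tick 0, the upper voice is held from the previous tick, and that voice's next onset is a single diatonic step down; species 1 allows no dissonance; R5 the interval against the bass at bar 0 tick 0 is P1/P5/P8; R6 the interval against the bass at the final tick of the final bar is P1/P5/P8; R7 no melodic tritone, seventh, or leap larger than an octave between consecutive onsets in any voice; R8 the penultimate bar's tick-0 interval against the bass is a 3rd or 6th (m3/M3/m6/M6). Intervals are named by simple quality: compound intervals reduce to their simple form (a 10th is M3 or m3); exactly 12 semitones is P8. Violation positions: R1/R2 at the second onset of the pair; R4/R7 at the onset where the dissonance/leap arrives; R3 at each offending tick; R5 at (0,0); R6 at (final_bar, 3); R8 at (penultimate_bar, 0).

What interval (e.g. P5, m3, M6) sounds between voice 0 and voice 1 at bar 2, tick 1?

P4

voice 0=D3 voice 1=G3 -> P4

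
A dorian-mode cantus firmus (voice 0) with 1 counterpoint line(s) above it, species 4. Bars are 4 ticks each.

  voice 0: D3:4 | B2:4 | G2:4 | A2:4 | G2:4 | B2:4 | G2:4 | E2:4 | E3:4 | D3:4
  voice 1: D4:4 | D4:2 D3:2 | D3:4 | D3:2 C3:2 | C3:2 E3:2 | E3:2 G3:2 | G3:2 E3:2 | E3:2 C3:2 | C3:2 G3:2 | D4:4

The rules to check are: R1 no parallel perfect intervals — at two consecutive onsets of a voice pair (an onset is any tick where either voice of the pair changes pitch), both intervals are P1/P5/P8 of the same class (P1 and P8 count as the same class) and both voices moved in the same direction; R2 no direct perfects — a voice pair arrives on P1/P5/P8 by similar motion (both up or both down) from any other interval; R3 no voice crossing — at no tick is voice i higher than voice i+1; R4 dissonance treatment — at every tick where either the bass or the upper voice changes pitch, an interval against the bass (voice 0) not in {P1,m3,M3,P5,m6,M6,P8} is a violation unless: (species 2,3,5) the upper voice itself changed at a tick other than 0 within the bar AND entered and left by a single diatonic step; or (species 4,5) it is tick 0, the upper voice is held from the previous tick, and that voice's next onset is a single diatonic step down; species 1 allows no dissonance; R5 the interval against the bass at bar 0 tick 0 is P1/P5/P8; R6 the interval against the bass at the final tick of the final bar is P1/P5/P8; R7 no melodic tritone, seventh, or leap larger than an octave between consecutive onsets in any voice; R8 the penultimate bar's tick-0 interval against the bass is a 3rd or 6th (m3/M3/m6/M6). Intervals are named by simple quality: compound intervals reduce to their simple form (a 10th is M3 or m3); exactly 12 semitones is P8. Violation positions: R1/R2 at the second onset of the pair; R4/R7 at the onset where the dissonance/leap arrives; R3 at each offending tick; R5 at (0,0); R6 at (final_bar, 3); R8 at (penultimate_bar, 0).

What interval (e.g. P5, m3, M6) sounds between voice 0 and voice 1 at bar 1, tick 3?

voice 0=B2 voice 1=D3 -> m3

m3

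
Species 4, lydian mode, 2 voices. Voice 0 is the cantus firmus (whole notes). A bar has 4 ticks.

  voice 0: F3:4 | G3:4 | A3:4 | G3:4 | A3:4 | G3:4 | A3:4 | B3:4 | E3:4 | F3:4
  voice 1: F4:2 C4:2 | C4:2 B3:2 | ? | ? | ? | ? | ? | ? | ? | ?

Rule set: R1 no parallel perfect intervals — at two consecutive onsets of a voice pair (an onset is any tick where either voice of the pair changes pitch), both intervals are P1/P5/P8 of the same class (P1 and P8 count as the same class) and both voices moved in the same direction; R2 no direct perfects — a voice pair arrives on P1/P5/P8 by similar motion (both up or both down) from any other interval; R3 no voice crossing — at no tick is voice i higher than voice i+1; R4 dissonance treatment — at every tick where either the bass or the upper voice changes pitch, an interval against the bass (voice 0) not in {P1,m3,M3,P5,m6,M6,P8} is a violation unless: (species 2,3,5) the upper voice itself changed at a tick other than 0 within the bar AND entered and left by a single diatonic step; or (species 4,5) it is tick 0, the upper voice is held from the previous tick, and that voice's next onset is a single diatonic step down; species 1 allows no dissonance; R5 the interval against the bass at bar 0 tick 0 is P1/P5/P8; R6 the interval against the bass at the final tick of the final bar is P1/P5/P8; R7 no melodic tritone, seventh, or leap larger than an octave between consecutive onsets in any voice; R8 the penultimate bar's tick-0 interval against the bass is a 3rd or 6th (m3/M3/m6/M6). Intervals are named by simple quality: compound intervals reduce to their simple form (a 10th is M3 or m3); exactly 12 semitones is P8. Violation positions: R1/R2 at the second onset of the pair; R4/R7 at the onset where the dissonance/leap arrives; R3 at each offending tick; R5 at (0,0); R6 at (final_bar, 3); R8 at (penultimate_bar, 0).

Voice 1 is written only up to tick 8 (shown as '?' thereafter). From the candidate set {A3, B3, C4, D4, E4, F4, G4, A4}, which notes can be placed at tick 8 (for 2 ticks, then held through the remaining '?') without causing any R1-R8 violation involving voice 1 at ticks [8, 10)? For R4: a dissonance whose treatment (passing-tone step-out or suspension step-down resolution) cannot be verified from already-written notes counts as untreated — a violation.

{A3, C4}

A3: legal
B3: violates R4
C4: legal
D4: violates R4
E4: violates R2
F4: violates R7
G4: violates R4
A4: violates R2,R7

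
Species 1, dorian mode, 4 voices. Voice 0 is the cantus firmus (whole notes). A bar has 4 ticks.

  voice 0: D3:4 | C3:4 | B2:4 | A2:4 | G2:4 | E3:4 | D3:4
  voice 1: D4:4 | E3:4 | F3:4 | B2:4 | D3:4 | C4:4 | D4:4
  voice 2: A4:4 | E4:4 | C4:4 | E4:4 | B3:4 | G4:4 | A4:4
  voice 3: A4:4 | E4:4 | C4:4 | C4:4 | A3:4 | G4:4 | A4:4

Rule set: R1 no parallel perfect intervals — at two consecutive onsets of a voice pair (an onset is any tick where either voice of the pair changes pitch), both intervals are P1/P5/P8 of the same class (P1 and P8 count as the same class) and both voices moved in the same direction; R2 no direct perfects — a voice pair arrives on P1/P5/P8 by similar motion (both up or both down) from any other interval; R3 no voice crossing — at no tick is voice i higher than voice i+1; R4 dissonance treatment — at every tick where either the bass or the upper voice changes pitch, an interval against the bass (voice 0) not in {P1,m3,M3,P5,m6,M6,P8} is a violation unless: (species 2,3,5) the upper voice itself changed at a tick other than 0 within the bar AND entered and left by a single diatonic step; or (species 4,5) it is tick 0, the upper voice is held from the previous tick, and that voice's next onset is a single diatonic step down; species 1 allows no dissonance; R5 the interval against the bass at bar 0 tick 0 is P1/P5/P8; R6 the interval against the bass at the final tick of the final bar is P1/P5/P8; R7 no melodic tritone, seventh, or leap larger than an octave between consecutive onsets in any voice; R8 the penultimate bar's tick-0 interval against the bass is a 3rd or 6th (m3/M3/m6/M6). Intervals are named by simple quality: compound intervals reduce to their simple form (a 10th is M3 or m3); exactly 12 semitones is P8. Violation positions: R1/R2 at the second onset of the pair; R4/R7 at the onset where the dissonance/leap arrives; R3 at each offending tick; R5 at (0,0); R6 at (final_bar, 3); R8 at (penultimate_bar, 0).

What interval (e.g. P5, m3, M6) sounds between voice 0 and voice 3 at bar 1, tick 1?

voice 0=C3 voice 3=E4 -> M3

M3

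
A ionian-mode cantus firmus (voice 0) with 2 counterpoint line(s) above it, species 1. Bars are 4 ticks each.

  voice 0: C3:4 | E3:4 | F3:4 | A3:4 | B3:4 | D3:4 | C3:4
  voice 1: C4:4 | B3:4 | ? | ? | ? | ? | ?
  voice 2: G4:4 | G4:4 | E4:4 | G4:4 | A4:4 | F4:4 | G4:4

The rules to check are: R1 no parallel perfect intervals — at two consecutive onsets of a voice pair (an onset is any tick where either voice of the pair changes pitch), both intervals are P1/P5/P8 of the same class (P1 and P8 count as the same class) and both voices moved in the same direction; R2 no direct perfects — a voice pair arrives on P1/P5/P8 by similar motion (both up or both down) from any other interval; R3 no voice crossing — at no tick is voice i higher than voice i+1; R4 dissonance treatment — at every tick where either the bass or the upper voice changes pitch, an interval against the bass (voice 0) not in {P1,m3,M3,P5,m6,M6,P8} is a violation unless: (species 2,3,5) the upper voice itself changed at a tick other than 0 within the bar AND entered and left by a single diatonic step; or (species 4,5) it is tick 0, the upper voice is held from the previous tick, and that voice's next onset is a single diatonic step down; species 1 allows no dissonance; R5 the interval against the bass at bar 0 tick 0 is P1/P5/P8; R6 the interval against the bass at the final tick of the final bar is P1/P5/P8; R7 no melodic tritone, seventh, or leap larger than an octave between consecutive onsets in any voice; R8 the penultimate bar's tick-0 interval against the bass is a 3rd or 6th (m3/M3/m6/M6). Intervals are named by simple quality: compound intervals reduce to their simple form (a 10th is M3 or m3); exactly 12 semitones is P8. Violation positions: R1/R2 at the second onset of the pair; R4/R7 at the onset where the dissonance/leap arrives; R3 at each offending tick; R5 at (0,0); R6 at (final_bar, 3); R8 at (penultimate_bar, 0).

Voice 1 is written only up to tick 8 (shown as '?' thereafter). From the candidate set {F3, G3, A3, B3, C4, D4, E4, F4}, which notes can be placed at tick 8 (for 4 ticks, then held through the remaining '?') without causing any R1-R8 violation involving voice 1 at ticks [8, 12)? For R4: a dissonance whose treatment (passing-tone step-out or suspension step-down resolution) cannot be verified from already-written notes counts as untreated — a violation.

F3: violates R7
G3: violates R4
A3: violates R2
B3: violates R4
C4: violates R1
D4: legal
E4: violates R4
F4: violates R2,R3,R7

{D4}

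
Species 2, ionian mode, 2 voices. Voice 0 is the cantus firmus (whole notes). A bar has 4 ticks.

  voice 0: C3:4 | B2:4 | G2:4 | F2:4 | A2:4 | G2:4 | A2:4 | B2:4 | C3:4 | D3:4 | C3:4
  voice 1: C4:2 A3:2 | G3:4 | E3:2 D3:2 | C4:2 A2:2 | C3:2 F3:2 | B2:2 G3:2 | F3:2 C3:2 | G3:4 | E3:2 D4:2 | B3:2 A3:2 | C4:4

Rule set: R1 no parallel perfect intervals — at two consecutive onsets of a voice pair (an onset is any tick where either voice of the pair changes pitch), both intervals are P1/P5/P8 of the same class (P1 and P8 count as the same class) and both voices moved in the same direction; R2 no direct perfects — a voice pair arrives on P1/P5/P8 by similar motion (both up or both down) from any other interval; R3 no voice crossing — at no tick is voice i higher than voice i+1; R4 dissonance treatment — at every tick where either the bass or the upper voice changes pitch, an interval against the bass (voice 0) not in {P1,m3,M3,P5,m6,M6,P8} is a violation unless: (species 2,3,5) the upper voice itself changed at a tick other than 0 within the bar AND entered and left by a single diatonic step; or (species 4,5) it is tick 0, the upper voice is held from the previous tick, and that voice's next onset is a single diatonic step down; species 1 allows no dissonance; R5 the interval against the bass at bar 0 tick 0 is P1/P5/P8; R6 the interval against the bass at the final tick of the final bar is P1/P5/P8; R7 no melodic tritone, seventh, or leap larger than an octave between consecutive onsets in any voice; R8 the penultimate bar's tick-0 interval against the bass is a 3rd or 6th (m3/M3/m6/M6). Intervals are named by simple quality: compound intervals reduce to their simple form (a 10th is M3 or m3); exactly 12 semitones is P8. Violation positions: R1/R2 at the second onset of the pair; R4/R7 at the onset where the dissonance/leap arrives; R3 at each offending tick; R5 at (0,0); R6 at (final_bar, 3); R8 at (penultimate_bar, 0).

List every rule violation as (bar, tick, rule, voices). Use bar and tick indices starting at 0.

(3, 0, R7, (1,))
(3, 2, R7, (1,))
(5, 0, R7, (1,))
(8, 2, R4, (0, 1))
(8, 2, R7, (1,))

bar 0: v0=C3 v1=C4 downbeat P8
bar 1: v0=B2 v1=G3 downbeat m6
bar 2: v0=G2 v1=E3 downbeat M6
bar 3: v0=F2 v1=C4 downbeat P5
bar 4: v0=A2 v1=C3 downbeat m3
bar 5: v0=G2 v1=B2 downbeat M3
bar 6: v0=A2 v1=F3 downbeat m6
bar 7: v0=B2 v1=G3 downbeat m6
bar 8: v0=C3 v1=E3 downbeat M3
bar 9: v0=D3 v1=B3 downbeat M6
bar 10: v0=C3 v1=C4 downbeat P8
  -> R7 @ bar 3 tick 0 v(1,): D3->C4 leap 10st
  -> R7 @ bar 3 tick 2 v(1,): C4->A2 leap 15st
  -> R7 @ bar 5 tick 0 v(1,): F3->B2 leap 6st
  -> R4 @ bar 8 tick 2 v(0, 1): C3/D4 M2 untreated
  -> R7 @ bar 8 tick 2 v(1,): E3->D4 leap 10st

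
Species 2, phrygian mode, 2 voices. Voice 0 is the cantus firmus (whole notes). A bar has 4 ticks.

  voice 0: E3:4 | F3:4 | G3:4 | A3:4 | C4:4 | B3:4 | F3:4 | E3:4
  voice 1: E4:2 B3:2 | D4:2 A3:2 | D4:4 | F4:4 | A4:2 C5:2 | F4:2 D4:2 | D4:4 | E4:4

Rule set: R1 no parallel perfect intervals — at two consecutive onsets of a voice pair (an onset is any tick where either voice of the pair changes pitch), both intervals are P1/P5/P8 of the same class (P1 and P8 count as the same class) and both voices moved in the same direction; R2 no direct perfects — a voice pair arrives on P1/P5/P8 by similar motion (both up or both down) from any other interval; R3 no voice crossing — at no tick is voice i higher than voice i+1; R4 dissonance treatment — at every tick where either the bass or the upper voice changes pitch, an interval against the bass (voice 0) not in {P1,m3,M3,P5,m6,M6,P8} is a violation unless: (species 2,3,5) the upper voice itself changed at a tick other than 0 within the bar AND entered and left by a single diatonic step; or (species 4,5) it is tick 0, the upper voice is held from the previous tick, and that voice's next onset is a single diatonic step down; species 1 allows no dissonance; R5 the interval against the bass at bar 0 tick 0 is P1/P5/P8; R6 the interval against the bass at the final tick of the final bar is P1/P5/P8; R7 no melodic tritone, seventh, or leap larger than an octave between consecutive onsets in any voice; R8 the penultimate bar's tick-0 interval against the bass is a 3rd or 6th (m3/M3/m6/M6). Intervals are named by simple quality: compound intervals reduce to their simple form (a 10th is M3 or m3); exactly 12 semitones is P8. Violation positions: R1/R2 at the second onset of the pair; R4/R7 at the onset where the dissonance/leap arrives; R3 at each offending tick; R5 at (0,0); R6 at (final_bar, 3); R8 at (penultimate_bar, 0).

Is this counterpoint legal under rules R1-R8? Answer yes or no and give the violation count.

bar 0: v0=E3 v1=E4 (P8)
bar 1: v0=F3 v1=D4 (M6)
bar 2: v0=G3 v1=D4 (P5)
bar 3: v0=A3 v1=F4 (m6)
bar 4: v0=C4 v1=A4 (M6)
bar 5: v0=B3 v1=F4 (TT)
bar 6: v0=F3 v1=D4 (M6)
bar 7: v0=E3 v1=E4 (P8)
  R2 @ bar2.0: F3/A3 M3 -> G3/D4 P5 similar
  R4 @ bar5.0: B3/F4 TT untreated
  R7 @ bar6.0: B3->F3 leap 6st

No (3 violations)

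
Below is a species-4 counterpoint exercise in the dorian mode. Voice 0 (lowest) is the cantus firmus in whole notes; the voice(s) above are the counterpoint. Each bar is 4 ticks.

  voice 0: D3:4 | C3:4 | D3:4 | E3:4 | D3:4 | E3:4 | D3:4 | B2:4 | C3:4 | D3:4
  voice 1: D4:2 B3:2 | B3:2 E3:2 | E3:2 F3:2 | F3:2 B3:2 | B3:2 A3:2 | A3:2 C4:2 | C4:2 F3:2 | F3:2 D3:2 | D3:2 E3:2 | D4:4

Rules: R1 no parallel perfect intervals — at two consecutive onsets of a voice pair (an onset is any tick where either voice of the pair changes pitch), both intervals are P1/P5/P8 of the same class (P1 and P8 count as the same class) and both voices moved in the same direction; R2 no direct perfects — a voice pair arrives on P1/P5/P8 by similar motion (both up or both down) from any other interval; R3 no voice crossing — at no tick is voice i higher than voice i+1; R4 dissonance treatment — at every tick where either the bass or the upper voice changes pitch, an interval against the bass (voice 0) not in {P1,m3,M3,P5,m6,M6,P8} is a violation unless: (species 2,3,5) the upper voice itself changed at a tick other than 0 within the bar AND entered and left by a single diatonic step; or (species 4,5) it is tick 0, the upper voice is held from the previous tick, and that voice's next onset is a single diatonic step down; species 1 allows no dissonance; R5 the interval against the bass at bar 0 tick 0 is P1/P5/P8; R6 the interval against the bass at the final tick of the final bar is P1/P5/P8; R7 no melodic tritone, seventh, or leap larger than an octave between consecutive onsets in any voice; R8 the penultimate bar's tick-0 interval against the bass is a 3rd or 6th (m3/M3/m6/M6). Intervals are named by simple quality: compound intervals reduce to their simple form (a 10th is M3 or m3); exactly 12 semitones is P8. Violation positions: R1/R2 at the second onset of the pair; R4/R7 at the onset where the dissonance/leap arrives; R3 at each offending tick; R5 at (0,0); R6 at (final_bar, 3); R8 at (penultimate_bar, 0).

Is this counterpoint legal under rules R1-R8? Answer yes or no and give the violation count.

bar 0: v0=D3 v1=D4 (P8)
bar 1: v0=C3 v1=B3 (M7)
bar 2: v0=D3 v1=E3 (M2)
bar 3: v0=E3 v1=F3 (m2)
bar 4: v0=D3 v1=B3 (M6)
bar 5: v0=E3 v1=A3 (P4)
bar 6: v0=D3 v1=C4 (m7)
bar 7: v0=B2 v1=F3 (TT)
bar 8: v0=C3 v1=D3 (M2)
bar 9: v0=D3 v1=D4 (P8)
  R4 @ bar1.0: C3/B3 M7 untreated
  R4 @ bar2.0: D3/E3 M2 untreated
  R4 @ bar3.0: E3/F3 m2 untreated
  R7 @ bar3.2: F3->B3 leap 6st
  R4 @ bar5.0: E3/A3 P4 untreated
  R4 @ bar6.0: D3/C4 m7 untreated
  R4 @ bar7.0: B2/F3 TT untreated
  R4 @ bar8.0: C3/D3 M2 untreated
  R8 @ bar8.0: penult M2 not 3rd/6th
  R2 @ bar9.0: C3/E3 M3 -> D3/D4 P8 similar
  R7 @ bar9.0: E3->D4 leap 10st

No (11 violations)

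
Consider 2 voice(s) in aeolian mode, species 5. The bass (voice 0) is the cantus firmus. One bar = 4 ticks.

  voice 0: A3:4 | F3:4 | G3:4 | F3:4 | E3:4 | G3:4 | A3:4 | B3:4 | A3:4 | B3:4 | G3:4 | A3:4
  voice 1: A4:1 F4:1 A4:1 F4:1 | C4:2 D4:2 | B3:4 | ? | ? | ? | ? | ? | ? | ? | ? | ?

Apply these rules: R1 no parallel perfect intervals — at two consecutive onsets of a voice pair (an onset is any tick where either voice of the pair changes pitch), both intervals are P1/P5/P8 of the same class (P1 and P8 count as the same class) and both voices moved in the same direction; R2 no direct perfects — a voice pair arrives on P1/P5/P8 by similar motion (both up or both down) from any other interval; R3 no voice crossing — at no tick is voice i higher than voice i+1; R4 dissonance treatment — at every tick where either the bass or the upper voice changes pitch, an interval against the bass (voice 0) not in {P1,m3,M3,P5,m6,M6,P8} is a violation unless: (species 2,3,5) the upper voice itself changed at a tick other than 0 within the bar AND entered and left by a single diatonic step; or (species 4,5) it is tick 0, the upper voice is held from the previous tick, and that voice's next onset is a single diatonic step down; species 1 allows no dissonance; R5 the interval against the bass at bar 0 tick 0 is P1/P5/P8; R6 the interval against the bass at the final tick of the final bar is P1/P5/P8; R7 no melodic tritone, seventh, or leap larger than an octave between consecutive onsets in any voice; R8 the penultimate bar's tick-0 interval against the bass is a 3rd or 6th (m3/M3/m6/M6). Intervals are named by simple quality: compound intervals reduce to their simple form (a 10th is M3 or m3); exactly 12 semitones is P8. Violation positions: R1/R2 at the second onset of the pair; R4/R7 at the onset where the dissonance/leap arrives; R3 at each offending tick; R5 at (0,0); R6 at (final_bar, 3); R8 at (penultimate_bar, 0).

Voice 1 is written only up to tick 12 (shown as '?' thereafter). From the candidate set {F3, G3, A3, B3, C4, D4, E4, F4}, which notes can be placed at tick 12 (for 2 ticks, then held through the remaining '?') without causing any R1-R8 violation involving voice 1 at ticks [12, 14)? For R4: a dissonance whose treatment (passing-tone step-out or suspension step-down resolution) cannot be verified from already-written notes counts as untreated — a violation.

{A3, C4, D4}

F3: violates R2,R7
G3: violates R4
A3: legal
B3: violates R4
C4: legal
D4: legal
E4: violates R4
F4: violates R7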